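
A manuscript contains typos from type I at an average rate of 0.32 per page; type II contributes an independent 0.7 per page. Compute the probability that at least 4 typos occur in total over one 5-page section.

0.7487

Independent Poisson processes superpose: combined rate λ = 0.32 + 0.7 = 1.02 per page.
Over the interval, μ = 1.02 × 5 = 5.1 (a 5-page section = 5 pages).
P(N ≥ 4) = 1 − P(N ≤ 3) ≈ 0.7487.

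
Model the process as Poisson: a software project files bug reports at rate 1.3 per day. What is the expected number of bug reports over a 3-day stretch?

E[N] = λt = 1.3 × 3 = 3.9 (a 3-day stretch = 3 days).

3.9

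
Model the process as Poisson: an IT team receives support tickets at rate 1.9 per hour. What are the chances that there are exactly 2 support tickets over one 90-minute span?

Over the interval, μ = 1.9 × 1.5 = 2.85 (a 90-minute span = 1.5 hours).
P(N = 2) = e^(−μ) μ^2/2! = e^(−2.85) · 2.85^2/2 ≈ 0.2349.

0.2349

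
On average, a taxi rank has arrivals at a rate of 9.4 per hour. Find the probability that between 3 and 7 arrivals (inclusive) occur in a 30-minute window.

0.7437

Over the interval, μ = 9.4 × 0.5 = 4.7 (a 30-minute window = 0.5 hours).
P(3 ≤ N ≤ 7) = Σ_{j=3}^{7} e^(−4.7) · 4.7^j/j! ≈ 0.7437.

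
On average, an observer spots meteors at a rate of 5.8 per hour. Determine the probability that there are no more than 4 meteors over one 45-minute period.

Over the interval, μ = 5.8 × 0.75 = 4.35 (a 45-minute period = 0.75 hours).
P(N ≤ 4) = Σ_{j=0}^{4} e^(−μ) μ^j/j! ≈ 0.5608.

0.5608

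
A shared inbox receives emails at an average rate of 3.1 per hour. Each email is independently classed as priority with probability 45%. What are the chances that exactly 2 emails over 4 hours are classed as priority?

0.0587

Thinning: the emails that are classed as priority themselves form a Poisson process with rate 0.45 × 3.1 = 1.395 per hour.
Over the interval, μ = 1.395 × 4 = 5.58 (4 hours).
P(N = 2) = e^(−5.58) · 5.58^2/2! ≈ 0.0587.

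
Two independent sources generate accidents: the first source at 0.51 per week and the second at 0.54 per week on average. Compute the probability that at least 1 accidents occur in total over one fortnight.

Independent Poisson processes superpose: combined rate λ = 0.51 + 0.54 = 1.05 per week.
Over the interval, μ = 1.05 × 2 = 2.1 (a fortnight = 2 weeks).
P(N ≥ 1) = 1 − P(N ≤ 0) ≈ 0.8775.

0.8775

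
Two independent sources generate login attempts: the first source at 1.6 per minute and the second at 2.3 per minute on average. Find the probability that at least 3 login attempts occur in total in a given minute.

0.7469

Independent Poisson processes superpose: combined rate λ = 1.6 + 2.3 = 3.9 per minute.
So μ = 3.9.
P(N ≥ 3) = 1 − P(N ≤ 2) ≈ 0.7469.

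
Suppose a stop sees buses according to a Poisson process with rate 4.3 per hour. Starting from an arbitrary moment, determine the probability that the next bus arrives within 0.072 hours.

0.2663

Inter-arrival times are exponential with rate λ = 4.3 per hour.
P(T ≤ 0.072) = 1 − e^(−λt) = 1 − e^(−4.3 × 0.072) = 1 − e^(−0.3096) ≈ 0.2663.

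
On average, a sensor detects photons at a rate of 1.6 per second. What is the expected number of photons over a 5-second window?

8

E[N] = λt = 1.6 × 5 = 8 (a 5-second window = 5 seconds).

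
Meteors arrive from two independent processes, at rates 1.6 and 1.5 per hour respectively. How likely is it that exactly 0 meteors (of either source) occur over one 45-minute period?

Independent Poisson processes superpose: combined rate λ = 1.6 + 1.5 = 3.1 per hour.
Over the interval, μ = 3.1 × 0.75 = 2.325 (a 45-minute period = 0.75 hours).
P(N = 0) = e^(−2.325) · 2.325^0/0! ≈ 0.0978.

0.0978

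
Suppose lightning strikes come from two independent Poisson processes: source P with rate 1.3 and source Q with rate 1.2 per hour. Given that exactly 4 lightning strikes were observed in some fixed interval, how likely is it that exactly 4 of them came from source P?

0.0731

Given the total, each event is independently from source P with probability p = λ_P/(λ_P+λ_Q) = 1.3/2.5 = 0.5200.
So K ~ Binomial(4, 1.3/2.5): P(K = 4) = C(4,4) · (1.3/2.5)^4 · (1.2/2.5)^0 ≈ 0.0731.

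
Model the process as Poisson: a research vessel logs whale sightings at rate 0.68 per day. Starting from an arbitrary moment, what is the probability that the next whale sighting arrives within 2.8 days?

Inter-arrival times are exponential with rate λ = 0.68 per day.
P(T ≤ 2.8) = 1 − e^(−λt) = 1 − e^(−0.68 × 2.8) = 1 − e^(−1.904) ≈ 0.8510.

0.8510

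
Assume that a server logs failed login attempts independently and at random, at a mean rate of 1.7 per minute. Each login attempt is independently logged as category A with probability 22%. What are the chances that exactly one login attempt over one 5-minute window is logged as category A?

Thinning: the login attempts that are logged as category A themselves form a Poisson process with rate 0.22 × 1.7 = 0.374 per minute.
Over the interval, μ = 0.374 × 5 = 1.87 (a 5-minute window = 5 minutes).
P(N = 1) = e^(−1.87) · 1.87^1/1! ≈ 0.2882.

0.2882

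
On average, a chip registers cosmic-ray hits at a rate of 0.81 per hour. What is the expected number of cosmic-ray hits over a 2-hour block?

E[N] = λt = 0.81 × 2 = 1.62 (a 2-hour block = 2 hours).

1.62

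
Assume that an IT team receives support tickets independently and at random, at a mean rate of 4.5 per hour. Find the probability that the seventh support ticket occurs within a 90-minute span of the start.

0.5124

Over the interval, μ = 4.5 × 1.5 = 6.75 (a 90-minute span = 1.5 hours).
The seventh arrival falls in the interval iff at least 7 events occur there: P(S_7 ≤ t) = P(N ≥ 7) = 1 − P(N ≤ 6) ≈ 0.5124.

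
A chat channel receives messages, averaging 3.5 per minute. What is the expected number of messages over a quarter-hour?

52.5

E[N] = λt = 3.5 × 15 = 52.5 (a quarter-hour = 15 minutes).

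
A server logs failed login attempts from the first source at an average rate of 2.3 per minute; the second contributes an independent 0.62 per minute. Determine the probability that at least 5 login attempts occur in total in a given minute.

0.1715

Independent Poisson processes superpose: combined rate λ = 2.3 + 0.62 = 2.92 per minute.
So μ = 2.92.
P(N ≥ 5) = 1 − P(N ≤ 4) ≈ 0.1715.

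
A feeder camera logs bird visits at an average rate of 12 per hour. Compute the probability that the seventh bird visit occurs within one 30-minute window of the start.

0.3937

Over the interval, μ = 12 × 0.5 = 6 (a 30-minute window = 0.5 hours).
The seventh arrival falls in the interval iff at least 7 events occur there: P(S_7 ≤ t) = P(N ≥ 7) = 1 − P(N ≤ 6) ≈ 0.3937.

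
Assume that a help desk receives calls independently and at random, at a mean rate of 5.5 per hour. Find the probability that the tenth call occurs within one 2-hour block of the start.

0.6595

Over the interval, μ = 5.5 × 2 = 11 (a 2-hour block = 2 hours).
The tenth arrival falls in the interval iff at least 10 events occur there: P(S_10 ≤ t) = P(N ≥ 10) = 1 − P(N ≤ 9) ≈ 0.6595.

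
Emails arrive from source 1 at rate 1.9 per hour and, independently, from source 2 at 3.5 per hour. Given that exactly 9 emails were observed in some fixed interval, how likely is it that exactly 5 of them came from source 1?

Given the total, each event is independently from source 1 with probability p = λ_1/(λ_1+λ_2) = 1.9/5.4 ≈ 0.3519.
So K ~ Binomial(9, 1.9/5.4): P(K = 5) = C(9,5) · (1.9/5.4)^5 · (3.5/5.4)^4 ≈ 0.1199.

0.1199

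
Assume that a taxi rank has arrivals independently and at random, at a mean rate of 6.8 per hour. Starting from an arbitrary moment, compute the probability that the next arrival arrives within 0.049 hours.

0.2834

Inter-arrival times are exponential with rate λ = 6.8 per hour.
P(T ≤ 0.049) = 1 − e^(−λt) = 1 − e^(−6.8 × 0.049) = 1 − e^(−0.3332) ≈ 0.2834.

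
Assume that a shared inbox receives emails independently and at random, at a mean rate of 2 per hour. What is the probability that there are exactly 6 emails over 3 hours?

Over the interval, μ = 2 × 3 = 6 (3 hours).
P(N = 6) = e^(−μ) μ^6/6! = e^(−6) · 6^6/720 ≈ 0.1606.

0.1606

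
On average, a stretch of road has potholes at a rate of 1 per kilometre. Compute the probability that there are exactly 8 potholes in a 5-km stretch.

Over the interval, μ = 1 × 5 = 5 (a 5-km stretch = 5 kilometres).
P(N = 8) = e^(−μ) μ^8/8! = e^(−5) · 5^8/40320 ≈ 0.0653.

0.0653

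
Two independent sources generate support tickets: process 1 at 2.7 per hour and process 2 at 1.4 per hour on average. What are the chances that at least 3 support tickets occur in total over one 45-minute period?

Independent Poisson processes superpose: combined rate λ = 2.7 + 1.4 = 4.1 per hour.
Over the interval, μ = 4.1 × 0.75 = 3.075 (a 45-minute period = 0.75 hours).
P(N ≥ 3) = 1 − P(N ≤ 2) ≈ 0.5934.

0.5934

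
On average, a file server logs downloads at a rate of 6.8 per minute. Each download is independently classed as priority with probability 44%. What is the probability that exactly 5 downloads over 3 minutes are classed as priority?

0.0614

Thinning: the downloads that are classed as priority themselves form a Poisson process with rate 0.44 × 6.8 = 2.992 per minute.
Over the interval, μ = 2.992 × 3 = 8.976 (3 minutes).
P(N = 5) = e^(−8.976) · 8.976^5/5! ≈ 0.0614.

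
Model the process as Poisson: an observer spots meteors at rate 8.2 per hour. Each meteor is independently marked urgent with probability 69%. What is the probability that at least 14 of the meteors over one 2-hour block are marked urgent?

0.2488

Thinning: the meteors that are marked urgent themselves form a Poisson process with rate 0.69 × 8.2 = 5.658 per hour.
Over the interval, μ = 5.658 × 2 = 11.316 (a 2-hour block = 2 hours).
P(N ≥ 14) = 1 − P(N ≤ 13) ≈ 0.2488.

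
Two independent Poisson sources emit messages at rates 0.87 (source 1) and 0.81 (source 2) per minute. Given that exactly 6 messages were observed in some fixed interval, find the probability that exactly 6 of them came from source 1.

Given the total, each event is independently from source 1 with probability p = λ_1/(λ_1+λ_2) = 0.87/1.68 ≈ 0.5179.
So K ~ Binomial(6, 0.87/1.68): P(K = 6) = C(6,6) · (0.87/1.68)^6 · (0.81/1.68)^0 ≈ 0.0193.

0.0193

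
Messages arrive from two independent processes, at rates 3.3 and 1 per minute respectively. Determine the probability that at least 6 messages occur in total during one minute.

Independent Poisson processes superpose: combined rate λ = 3.3 + 1 = 4.3 per minute.
So μ = 4.3.
P(N ≥ 6) = 1 − P(N ≤ 5) ≈ 0.2633.

0.2633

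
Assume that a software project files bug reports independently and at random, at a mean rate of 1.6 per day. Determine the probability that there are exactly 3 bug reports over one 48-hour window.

Over the interval, μ = 1.6 × 2 = 3.2 (a 48-hour window = 2 days).
P(N = 3) = e^(−μ) μ^3/3! = e^(−3.2) · 3.2^3/6 ≈ 0.2226.

0.2226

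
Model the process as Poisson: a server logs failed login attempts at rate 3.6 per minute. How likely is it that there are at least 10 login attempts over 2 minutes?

0.1904

Over the interval, μ = 3.6 × 2 = 7.2 (2 minutes).
P(N ≥ 10) = 1 − P(N ≤ 9) = 1 − Σ_{j=0}^{9} e^(−μ) μ^j/j! ≈ 0.1904.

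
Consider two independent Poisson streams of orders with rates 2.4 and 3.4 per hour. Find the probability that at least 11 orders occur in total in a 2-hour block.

Independent Poisson processes superpose: combined rate λ = 2.4 + 3.4 = 5.8 per hour.
Over the interval, μ = 5.8 × 2 = 11.6 (a 2-hour block = 2 hours).
P(N ≥ 11) = 1 − P(N ≤ 10) ≈ 0.6095.

0.6095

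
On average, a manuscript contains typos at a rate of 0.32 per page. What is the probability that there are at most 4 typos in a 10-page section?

0.7806

Over the interval, μ = 0.32 × 10 = 3.2 (a 10-page section = 10 pages).
P(N ≤ 4) = Σ_{j=0}^{4} e^(−μ) μ^j/j! ≈ 0.7806.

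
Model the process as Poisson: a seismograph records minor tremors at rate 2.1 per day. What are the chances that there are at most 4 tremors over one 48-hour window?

0.5898

Over the interval, μ = 2.1 × 2 = 4.2 (a 48-hour window = 2 days).
P(N ≤ 4) = Σ_{j=0}^{4} e^(−μ) μ^j/j! ≈ 0.5898.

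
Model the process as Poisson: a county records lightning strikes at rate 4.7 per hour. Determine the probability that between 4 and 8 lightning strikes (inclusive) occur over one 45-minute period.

Over the interval, μ = 4.7 × 0.75 = 3.525 (a 45-minute period = 0.75 hours).
P(4 ≤ N ≤ 8) = Σ_{j=4}^{8} e^(−3.525) · 3.525^j/j! ≈ 0.4585.

0.4585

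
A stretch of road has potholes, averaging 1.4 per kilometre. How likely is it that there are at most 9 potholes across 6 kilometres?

0.6659

Over the interval, μ = 1.4 × 6 = 8.4 (6 kilometres).
P(N ≤ 9) = Σ_{j=0}^{9} e^(−μ) μ^j/j! ≈ 0.6659.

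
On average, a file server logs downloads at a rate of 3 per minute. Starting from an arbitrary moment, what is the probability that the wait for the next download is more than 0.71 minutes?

0.1188

The wait for the next event is exponential with rate λ = 3 per minute.
P(T > 0.71) = e^(−λt) = e^(−3 × 0.71) = e^(−2.13) ≈ 0.1188.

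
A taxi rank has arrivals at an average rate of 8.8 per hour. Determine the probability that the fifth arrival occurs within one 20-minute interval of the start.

0.1737

Over the interval, μ = 8.8 × 1/3 ≈ 2.93333 (a 20-minute interval = 1/3 hours).
The fifth arrival falls in the interval iff at least 5 events occur there: P(S_5 ≤ t) = P(N ≥ 5) = 1 − P(N ≤ 4) ≈ 0.1737.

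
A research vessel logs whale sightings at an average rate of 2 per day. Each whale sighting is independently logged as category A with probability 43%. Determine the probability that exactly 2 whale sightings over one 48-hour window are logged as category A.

0.2649

Thinning: the whale sightings that are logged as category A themselves form a Poisson process with rate 0.43 × 2 = 0.86 per day.
Over the interval, μ = 0.86 × 2 = 1.72 (a 48-hour window = 2 days).
P(N = 2) = e^(−1.72) · 1.72^2/2! ≈ 0.2649.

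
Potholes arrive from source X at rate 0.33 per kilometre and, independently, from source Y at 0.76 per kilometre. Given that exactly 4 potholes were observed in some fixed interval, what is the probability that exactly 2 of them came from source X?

0.2674

Given the total, each event is independently from source X with probability p = λ_X/(λ_X+λ_Y) = 0.33/1.09 ≈ 0.3028.
So K ~ Binomial(4, 0.33/1.09): P(K = 2) = C(4,2) · (0.33/1.09)^2 · (0.76/1.09)^2 ≈ 0.2674.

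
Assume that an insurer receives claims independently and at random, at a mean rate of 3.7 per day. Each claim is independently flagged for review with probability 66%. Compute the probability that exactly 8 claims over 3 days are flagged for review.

0.1354

Thinning: the claims that are flagged for review themselves form a Poisson process with rate 0.66 × 3.7 = 2.442 per day.
Over the interval, μ = 2.442 × 3 = 7.326 (3 days).
P(N = 8) = e^(−7.326) · 7.326^8/8! ≈ 0.1354.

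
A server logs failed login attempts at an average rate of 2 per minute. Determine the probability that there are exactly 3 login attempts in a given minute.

With mean μ = 2 per minute,
P(N = 3) = e^(−μ) μ^3/3! = e^(−2) · 2^3/6 ≈ 0.1804.

0.1804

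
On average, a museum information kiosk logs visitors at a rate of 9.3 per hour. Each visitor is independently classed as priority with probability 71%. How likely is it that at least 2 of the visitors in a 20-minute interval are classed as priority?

0.6457

Thinning: the visitors that are classed as priority themselves form a Poisson process with rate 0.71 × 9.3 = 6.603 per hour.
Over the interval, μ = 6.603 × 1/3 = 2.201 (a 20-minute interval = 1/3 hours).
P(N ≥ 2) = 1 − P(N ≤ 1) ≈ 0.6457.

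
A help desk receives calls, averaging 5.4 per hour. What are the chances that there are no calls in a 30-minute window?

0.0672

Over the interval, μ = 5.4 × 0.5 = 2.7 (a 30-minute window = 0.5 hours).
P(N = 0) = e^(−μ) μ^0/0! = e^(−2.7) · 2.7^0/1 ≈ 0.0672.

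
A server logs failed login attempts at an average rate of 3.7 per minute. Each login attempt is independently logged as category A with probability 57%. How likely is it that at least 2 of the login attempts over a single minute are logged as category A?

0.6227

Thinning: the login attempts that are logged as category A themselves form a Poisson process with rate 0.57 × 3.7 = 2.109 per minute.
So μ = 2.109.
P(N ≥ 2) = 1 − P(N ≤ 1) ≈ 0.6227.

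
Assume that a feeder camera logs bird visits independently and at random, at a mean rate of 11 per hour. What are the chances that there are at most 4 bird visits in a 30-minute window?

Over the interval, μ = 11 × 0.5 = 5.5 (a 30-minute window = 0.5 hours).
P(N ≤ 4) = Σ_{j=0}^{4} e^(−μ) μ^j/j! ≈ 0.3575.

0.3575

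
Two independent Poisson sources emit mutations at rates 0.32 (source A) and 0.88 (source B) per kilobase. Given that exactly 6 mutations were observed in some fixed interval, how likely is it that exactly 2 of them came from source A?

Given the total, each event is independently from source A with probability p = λ_A/(λ_A+λ_B) = 0.32/1.2 ≈ 0.2667.
So K ~ Binomial(6, 0.32/1.2): P(K = 2) = C(6,2) · (0.32/1.2)^2 · (0.88/1.2)^4 ≈ 0.3085.

0.3085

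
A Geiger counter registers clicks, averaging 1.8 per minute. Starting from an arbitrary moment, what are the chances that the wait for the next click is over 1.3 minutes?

The wait for the next event is exponential with rate λ = 1.8 per minute.
P(T > 1.3) = e^(−λt) = e^(−1.8 × 1.3) = e^(−2.34) ≈ 0.0963.

0.0963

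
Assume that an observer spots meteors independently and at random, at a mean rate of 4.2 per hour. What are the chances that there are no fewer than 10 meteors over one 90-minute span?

0.1061

Over the interval, μ = 4.2 × 1.5 = 6.3 (a 90-minute span = 1.5 hours).
P(N ≥ 10) = 1 − P(N ≤ 9) = 1 − Σ_{j=0}^{9} e^(−μ) μ^j/j! ≈ 0.1061.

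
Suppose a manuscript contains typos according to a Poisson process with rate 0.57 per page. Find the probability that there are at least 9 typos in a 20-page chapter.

0.8016

Over the interval, μ = 0.57 × 20 = 11.4 (a 20-page chapter = 20 pages).
P(N ≥ 9) = 1 − P(N ≤ 8) = 1 − Σ_{j=0}^{8} e^(−μ) μ^j/j! ≈ 0.8016.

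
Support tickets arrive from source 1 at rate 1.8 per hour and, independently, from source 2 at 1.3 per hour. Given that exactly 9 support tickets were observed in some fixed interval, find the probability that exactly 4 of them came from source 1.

0.1857

Given the total, each event is independently from source 1 with probability p = λ_1/(λ_1+λ_2) = 1.8/3.1 ≈ 0.5806.
So K ~ Binomial(9, 1.8/3.1): P(K = 4) = C(9,4) · (1.8/3.1)^4 · (1.3/3.1)^5 ≈ 0.1857.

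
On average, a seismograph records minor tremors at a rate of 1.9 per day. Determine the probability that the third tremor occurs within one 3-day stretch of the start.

0.9232

Over the interval, μ = 1.9 × 3 = 5.7 (a 3-day stretch = 3 days).
The third arrival falls in the interval iff at least 3 events occur there: P(S_3 ≤ t) = P(N ≥ 3) = 1 − P(N ≤ 2) ≈ 0.9232.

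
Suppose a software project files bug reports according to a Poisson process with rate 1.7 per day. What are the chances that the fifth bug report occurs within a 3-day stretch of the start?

0.5769

Over the interval, μ = 1.7 × 3 = 5.1 (a 3-day stretch = 3 days).
The fifth arrival falls in the interval iff at least 5 events occur there: P(S_5 ≤ t) = P(N ≥ 5) = 1 − P(N ≤ 4) ≈ 0.5769.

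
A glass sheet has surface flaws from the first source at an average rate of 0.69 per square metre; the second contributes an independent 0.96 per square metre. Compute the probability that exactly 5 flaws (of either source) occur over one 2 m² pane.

Independent Poisson processes superpose: combined rate λ = 0.69 + 0.96 = 1.65 per square metre.
Over the interval, μ = 1.65 × 2 = 3.3 (a 2 m² pane = 2 square metres).
P(N = 5) = e^(−3.3) · 3.3^5/5! ≈ 0.1203.

0.1203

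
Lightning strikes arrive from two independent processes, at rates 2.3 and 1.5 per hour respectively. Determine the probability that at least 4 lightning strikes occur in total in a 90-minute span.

Independent Poisson processes superpose: combined rate λ = 2.3 + 1.5 = 3.8 per hour.
Over the interval, μ = 3.8 × 1.5 = 5.7 (a 90-minute span = 1.5 hours).
P(N ≥ 4) = 1 − P(N ≤ 3) ≈ 0.8200.

0.8200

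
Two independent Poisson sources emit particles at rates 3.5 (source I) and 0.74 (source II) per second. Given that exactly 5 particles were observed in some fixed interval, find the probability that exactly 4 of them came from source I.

Given the total, each event is independently from source I with probability p = λ_I/(λ_I+λ_II) = 3.5/4.24 ≈ 0.8255.
So K ~ Binomial(5, 3.5/4.24): P(K = 4) = C(5,4) · (3.5/4.24)^4 · (0.74/4.24)^1 ≈ 0.4052.

0.4052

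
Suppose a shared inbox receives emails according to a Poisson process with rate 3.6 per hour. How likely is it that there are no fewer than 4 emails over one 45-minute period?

Over the interval, μ = 3.6 × 0.75 = 2.7 (a 45-minute period = 0.75 hours).
P(N ≥ 4) = 1 − P(N ≤ 3) = 1 − Σ_{j=0}^{3} e^(−μ) μ^j/j! ≈ 0.2859.

0.2859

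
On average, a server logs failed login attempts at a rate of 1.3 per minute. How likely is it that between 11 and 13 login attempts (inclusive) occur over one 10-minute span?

0.3214

Over the interval, μ = 1.3 × 10 = 13 (a 10-minute span = 10 minutes).
P(11 ≤ N ≤ 13) = Σ_{j=11}^{13} e^(−13) · 13^j/j! ≈ 0.3214.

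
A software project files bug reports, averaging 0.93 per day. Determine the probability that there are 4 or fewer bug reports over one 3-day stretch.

0.8492

Over the interval, μ = 0.93 × 3 = 2.79 (a 3-day stretch = 3 days).
P(N ≤ 4) = Σ_{j=0}^{4} e^(−μ) μ^j/j! ≈ 0.8492.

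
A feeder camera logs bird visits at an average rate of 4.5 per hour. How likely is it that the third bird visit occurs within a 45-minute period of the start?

0.6554

Over the interval, μ = 4.5 × 0.75 = 3.375 (a 45-minute period = 0.75 hours).
The third arrival falls in the interval iff at least 3 events occur there: P(S_3 ≤ t) = P(N ≥ 3) = 1 − P(N ≤ 2) ≈ 0.6554.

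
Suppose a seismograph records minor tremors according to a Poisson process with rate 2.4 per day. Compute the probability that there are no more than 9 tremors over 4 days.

0.5089

Over the interval, μ = 2.4 × 4 = 9.6 (4 days).
P(N ≤ 9) = Σ_{j=0}^{9} e^(−μ) μ^j/j! ≈ 0.5089.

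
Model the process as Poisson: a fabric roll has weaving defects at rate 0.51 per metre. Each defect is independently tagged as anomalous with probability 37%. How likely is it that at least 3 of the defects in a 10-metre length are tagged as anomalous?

Thinning: the defects that are tagged as anomalous themselves form a Poisson process with rate 0.37 × 0.51 = 0.1887 per metre.
Over the interval, μ = 0.1887 × 10 = 1.887 (a 10-metre length = 10 metres).
P(N ≥ 3) = 1 − P(N ≤ 2) ≈ 0.2928.

0.2928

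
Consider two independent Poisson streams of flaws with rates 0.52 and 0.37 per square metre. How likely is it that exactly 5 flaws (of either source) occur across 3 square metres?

Independent Poisson processes superpose: combined rate λ = 0.52 + 0.37 = 0.89 per square metre.
Over the interval, μ = 0.89 × 3 = 2.67 (3 square metres).
P(N = 5) = e^(−2.67) · 2.67^5/5! ≈ 0.0783.

0.0783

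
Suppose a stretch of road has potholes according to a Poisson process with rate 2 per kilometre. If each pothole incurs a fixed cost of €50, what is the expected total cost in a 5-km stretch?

€500

E[N] = 2 × 5 = 10 (a 5-km stretch = 5 kilometres); E[cost] = 10 × €50 = €500.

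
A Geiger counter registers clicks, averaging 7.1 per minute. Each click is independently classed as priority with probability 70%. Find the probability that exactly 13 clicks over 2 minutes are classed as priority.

0.0716

Thinning: the clicks that are classed as priority themselves form a Poisson process with rate 0.7 × 7.1 = 4.97 per minute.
Over the interval, μ = 4.97 × 2 = 9.94 (2 minutes).
P(N = 13) = e^(−9.94) · 9.94^13/13! ≈ 0.0716.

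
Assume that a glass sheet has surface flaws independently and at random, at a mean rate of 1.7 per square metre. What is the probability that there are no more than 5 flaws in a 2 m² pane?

Over the interval, μ = 1.7 × 2 = 3.4 (a 2 m² pane = 2 square metres).
P(N ≤ 5) = Σ_{j=0}^{5} e^(−μ) μ^j/j! ≈ 0.8705.

0.8705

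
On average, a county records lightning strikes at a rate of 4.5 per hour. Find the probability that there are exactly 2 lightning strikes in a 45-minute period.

0.1949

Over the interval, μ = 4.5 × 0.75 = 3.375 (a 45-minute period = 0.75 hours).
P(N = 2) = e^(−μ) μ^2/2! = e^(−3.375) · 3.375^2/2 ≈ 0.1949.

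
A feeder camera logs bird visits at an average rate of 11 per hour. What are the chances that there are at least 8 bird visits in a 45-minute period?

0.5814

Over the interval, μ = 11 × 0.75 = 8.25 (a 45-minute period = 0.75 hours).
P(N ≥ 8) = 1 − P(N ≤ 7) = 1 − Σ_{j=0}^{7} e^(−μ) μ^j/j! ≈ 0.5814.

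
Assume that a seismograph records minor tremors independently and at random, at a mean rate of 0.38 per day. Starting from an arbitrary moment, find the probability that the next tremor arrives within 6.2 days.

0.9052

Inter-arrival times are exponential with rate λ = 0.38 per day.
P(T ≤ 6.2) = 1 − e^(−λt) = 1 − e^(−0.38 × 6.2) = 1 − e^(−2.356) ≈ 0.9052.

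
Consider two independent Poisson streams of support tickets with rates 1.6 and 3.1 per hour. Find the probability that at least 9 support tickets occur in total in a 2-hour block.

Independent Poisson processes superpose: combined rate λ = 1.6 + 3.1 = 4.7 per hour.
Over the interval, μ = 4.7 × 2 = 9.4 (a 2-hour block = 2 hours).
P(N ≥ 9) = 1 − P(N ≤ 8) ≈ 0.5958.

0.5958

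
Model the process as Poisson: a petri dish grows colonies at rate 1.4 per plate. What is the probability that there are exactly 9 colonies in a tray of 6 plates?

Over the interval, μ = 1.4 × 6 = 8.4 (a tray of 6 plates = 6 plates).
P(N = 9) = e^(−μ) μ^9/9! = e^(−8.4) · 8.4^9/362880 ≈ 0.1290.

0.1290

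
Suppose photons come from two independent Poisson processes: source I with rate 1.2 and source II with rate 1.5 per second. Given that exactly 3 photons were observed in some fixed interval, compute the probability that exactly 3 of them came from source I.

Given the total, each event is independently from source I with probability p = λ_I/(λ_I+λ_II) = 1.2/2.7 ≈ 0.4444.
So K ~ Binomial(3, 1.2/2.7): P(K = 3) = C(3,3) · (1.2/2.7)^3 · (1.5/2.7)^0 ≈ 0.0878.

0.0878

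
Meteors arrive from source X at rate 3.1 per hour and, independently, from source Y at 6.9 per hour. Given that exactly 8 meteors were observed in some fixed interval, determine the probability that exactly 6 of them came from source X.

0.0118

Given the total, each event is independently from source X with probability p = λ_X/(λ_X+λ_Y) = 3.1/10 = 0.3100.
So K ~ Binomial(8, 3.1/10): P(K = 6) = C(8,6) · (3.1/10)^6 · (6.9/10)^2 ≈ 0.0118.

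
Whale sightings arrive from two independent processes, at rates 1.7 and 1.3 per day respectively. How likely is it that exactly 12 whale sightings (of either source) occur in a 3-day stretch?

Independent Poisson processes superpose: combined rate λ = 1.7 + 1.3 = 3 per day.
Over the interval, μ = 3 × 3 = 9 (a 3-day stretch = 3 days).
P(N = 12) = e^(−9) · 9^12/12! ≈ 0.0728.

0.0728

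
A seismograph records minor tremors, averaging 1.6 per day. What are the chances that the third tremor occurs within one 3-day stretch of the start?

Over the interval, μ = 1.6 × 3 = 4.8 (a 3-day stretch = 3 days).
The third arrival falls in the interval iff at least 3 events occur there: P(S_3 ≤ t) = P(N ≥ 3) = 1 − P(N ≤ 2) ≈ 0.8575.

0.8575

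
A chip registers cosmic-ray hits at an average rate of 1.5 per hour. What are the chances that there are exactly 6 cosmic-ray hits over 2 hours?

Over the interval, μ = 1.5 × 2 = 3 (2 hours).
P(N = 6) = e^(−μ) μ^6/6! = e^(−3) · 3^6/720 ≈ 0.0504.

0.0504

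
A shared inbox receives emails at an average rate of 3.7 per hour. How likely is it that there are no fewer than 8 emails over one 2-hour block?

0.4607

Over the interval, μ = 3.7 × 2 = 7.4 (a 2-hour block = 2 hours).
P(N ≥ 8) = 1 − P(N ≤ 7) = 1 − Σ_{j=0}^{7} e^(−μ) μ^j/j! ≈ 0.4607.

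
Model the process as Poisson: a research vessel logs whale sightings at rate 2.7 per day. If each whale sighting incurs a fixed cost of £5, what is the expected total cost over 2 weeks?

£189

E[N] = 2.7 × 14 = 37.8 (2 weeks = 14 days); E[cost] = 37.8 × £5 = £189.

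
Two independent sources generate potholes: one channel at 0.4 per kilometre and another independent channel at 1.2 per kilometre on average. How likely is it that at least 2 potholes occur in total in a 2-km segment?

Independent Poisson processes superpose: combined rate λ = 0.4 + 1.2 = 1.6 per kilometre.
Over the interval, μ = 1.6 × 2 = 3.2 (a 2-km segment = 2 kilometres).
P(N ≥ 2) = 1 − P(N ≤ 1) ≈ 0.8288.

0.8288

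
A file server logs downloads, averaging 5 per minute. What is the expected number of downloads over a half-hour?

E[N] = λt = 5 × 30 = 150 (a half-hour = 30 minutes).

150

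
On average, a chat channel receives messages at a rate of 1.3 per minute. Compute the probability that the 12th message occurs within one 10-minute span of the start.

Over the interval, μ = 1.3 × 10 = 13 (a 10-minute span = 10 minutes).
The 12th arrival falls in the interval iff at least 12 events occur there: P(S_12 ≤ t) = P(N ≥ 12) = 1 − P(N ≤ 11) ≈ 0.6468.

0.6468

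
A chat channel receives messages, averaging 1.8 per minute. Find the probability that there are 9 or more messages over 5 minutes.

Over the interval, μ = 1.8 × 5 = 9 (5 minutes).
P(N ≥ 9) = 1 − P(N ≤ 8) = 1 − Σ_{j=0}^{8} e^(−μ) μ^j/j! ≈ 0.5443.

0.5443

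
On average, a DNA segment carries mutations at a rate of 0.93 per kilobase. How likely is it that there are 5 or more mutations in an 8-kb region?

Over the interval, μ = 0.93 × 8 = 7.44 (an 8-kb region = 8 kilobases).
P(N ≥ 5) = 1 − P(N ≤ 4) = 1 − Σ_{j=0}^{4} e^(−μ) μ^j/j! ≈ 0.8635.

0.8635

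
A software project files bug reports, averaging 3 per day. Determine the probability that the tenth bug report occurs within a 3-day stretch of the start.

0.4126

Over the interval, μ = 3 × 3 = 9 (a 3-day stretch = 3 days).
The tenth arrival falls in the interval iff at least 10 events occur there: P(S_10 ≤ t) = P(N ≥ 10) = 1 − P(N ≤ 9) ≈ 0.4126.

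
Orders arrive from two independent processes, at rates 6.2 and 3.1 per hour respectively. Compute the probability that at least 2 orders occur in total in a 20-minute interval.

Independent Poisson processes superpose: combined rate λ = 6.2 + 3.1 = 9.3 per hour.
Over the interval, μ = 9.3 × 1/3 = 3.1 (a 20-minute interval = 1/3 hours).
P(N ≥ 2) = 1 − P(N ≤ 1) ≈ 0.8153.

0.8153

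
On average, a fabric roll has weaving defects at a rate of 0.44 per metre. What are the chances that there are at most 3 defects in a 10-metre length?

0.3594

Over the interval, μ = 0.44 × 10 = 4.4 (a 10-metre length = 10 metres).
P(N ≤ 3) = Σ_{j=0}^{3} e^(−μ) μ^j/j! ≈ 0.3594.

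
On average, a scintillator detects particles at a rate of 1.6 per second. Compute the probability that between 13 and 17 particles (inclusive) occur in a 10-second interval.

Over the interval, μ = 1.6 × 10 = 16 (a 10-second interval = 10 seconds).
P(13 ≤ N ≤ 17) = Σ_{j=13}^{17} e^(−16) · 16^j/j! ≈ 0.4662.

0.4662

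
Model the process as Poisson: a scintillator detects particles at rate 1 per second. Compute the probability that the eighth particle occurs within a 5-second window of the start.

Over the interval, μ = 1 × 5 = 5 (a 5-second window = 5 seconds).
The eighth arrival falls in the interval iff at least 8 events occur there: P(S_8 ≤ t) = P(N ≥ 8) = 1 − P(N ≤ 7) ≈ 0.1334.

0.1334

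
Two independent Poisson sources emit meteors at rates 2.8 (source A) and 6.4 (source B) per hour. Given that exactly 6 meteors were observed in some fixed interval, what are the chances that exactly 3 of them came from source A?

Given the total, each event is independently from source A with probability p = λ_A/(λ_A+λ_B) = 2.8/9.2 ≈ 0.3043.
So K ~ Binomial(6, 2.8/9.2): P(K = 3) = C(6,3) · (2.8/9.2)^3 · (6.4/9.2)^3 ≈ 0.1898.

0.1898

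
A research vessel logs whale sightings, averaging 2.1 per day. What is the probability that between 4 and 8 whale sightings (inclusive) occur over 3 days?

0.6884

Over the interval, μ = 2.1 × 3 = 6.3 (3 days).
P(4 ≤ N ≤ 8) = Σ_{j=4}^{8} e^(−6.3) · 6.3^j/j! ≈ 0.6884.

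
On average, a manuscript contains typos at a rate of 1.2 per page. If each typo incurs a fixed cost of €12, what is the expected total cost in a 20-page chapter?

E[N] = 1.2 × 20 = 24 (a 20-page chapter = 20 pages); E[cost] = 24 × €12 = €288.

€288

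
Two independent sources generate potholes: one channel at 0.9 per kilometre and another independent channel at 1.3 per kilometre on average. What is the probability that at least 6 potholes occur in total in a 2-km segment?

Independent Poisson processes superpose: combined rate λ = 0.9 + 1.3 = 2.2 per kilometre.
Over the interval, μ = 2.2 × 2 = 4.4 (a 2-km segment = 2 kilometres).
P(N ≥ 6) = 1 − P(N ≤ 5) ≈ 0.2801.

0.2801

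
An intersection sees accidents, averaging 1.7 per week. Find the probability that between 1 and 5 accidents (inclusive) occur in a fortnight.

0.8372

Over the interval, μ = 1.7 × 2 = 3.4 (a fortnight = 2 weeks).
P(1 ≤ N ≤ 5) = Σ_{j=1}^{5} e^(−3.4) · 3.4^j/j! ≈ 0.8372.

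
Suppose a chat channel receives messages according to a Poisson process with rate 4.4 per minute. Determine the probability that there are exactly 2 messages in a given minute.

With mean μ = 4.4 per minute,
P(N = 2) = e^(−μ) μ^2/2! = e^(−4.4) · 4.4^2/2 ≈ 0.1188.

0.1188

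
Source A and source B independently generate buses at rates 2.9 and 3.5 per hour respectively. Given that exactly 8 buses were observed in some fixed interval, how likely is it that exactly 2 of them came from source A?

0.1538

Given the total, each event is independently from source A with probability p = λ_A/(λ_A+λ_B) = 2.9/6.4 ≈ 0.4531.
So K ~ Binomial(8, 2.9/6.4): P(K = 2) = C(8,2) · (2.9/6.4)^2 · (3.5/6.4)^6 ≈ 0.1538.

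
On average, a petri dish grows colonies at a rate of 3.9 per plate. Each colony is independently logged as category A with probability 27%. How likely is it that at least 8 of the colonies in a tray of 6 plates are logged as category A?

Thinning: the colonies that are logged as category A themselves form a Poisson process with rate 0.27 × 3.9 = 1.053 per plate.
Over the interval, μ = 1.053 × 6 = 6.318 (a tray of 6 plates = 6 plates).
P(N ≥ 8) = 1 − P(N ≤ 7) ≈ 0.3008.

0.3008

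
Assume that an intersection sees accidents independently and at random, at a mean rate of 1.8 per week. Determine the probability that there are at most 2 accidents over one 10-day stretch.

0.5256

Over the interval, μ = 1.8 × 10/7 ≈ 2.57143 (a 10-day stretch = 10/7 weeks).
P(N ≤ 2) = Σ_{j=0}^{2} e^(−μ) μ^j/j! ≈ 0.5256.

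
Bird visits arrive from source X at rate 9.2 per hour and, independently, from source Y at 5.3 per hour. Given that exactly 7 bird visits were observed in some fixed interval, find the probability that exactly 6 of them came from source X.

0.1669

Given the total, each event is independently from source X with probability p = λ_X/(λ_X+λ_Y) = 9.2/14.5 ≈ 0.6345.
So K ~ Binomial(7, 9.2/14.5): P(K = 6) = C(7,6) · (9.2/14.5)^6 · (5.3/14.5)^1 ≈ 0.1669.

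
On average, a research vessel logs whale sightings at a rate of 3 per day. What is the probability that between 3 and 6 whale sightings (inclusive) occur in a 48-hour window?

Over the interval, μ = 3 × 2 = 6 (a 48-hour window = 2 days).
P(3 ≤ N ≤ 6) = Σ_{j=3}^{6} e^(−6) · 6^j/j! ≈ 0.5443.

0.5443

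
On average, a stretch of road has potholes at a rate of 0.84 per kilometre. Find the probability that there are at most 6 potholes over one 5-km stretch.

0.8675

Over the interval, μ = 0.84 × 5 = 4.2 (a 5-km stretch = 5 kilometres).
P(N ≤ 6) = Σ_{j=0}^{6} e^(−μ) μ^j/j! ≈ 0.8675.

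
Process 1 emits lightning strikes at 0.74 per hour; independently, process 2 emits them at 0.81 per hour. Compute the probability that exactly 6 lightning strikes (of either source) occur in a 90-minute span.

Independent Poisson processes superpose: combined rate λ = 0.74 + 0.81 = 1.55 per hour.
Over the interval, μ = 1.55 × 1.5 = 2.325 (a 90-minute span = 1.5 hours).
P(N = 6) = e^(−2.325) · 2.325^6/6! ≈ 0.0215.

0.0215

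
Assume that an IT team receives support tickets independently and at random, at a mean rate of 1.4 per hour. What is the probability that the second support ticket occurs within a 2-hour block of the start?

Over the interval, μ = 1.4 × 2 = 2.8 (a 2-hour block = 2 hours).
The second arrival falls in the interval iff at least 2 events occur there: P(S_2 ≤ t) = P(N ≥ 2) = 1 − P(N ≤ 1) ≈ 0.7689.

0.7689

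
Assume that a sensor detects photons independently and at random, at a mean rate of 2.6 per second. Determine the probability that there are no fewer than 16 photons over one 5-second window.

0.2364

Over the interval, μ = 2.6 × 5 = 13 (a 5-second window = 5 seconds).
P(N ≥ 16) = 1 − P(N ≤ 15) = 1 − Σ_{j=0}^{15} e^(−μ) μ^j/j! ≈ 0.2364.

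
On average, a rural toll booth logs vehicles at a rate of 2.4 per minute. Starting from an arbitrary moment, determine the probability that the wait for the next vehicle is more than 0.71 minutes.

The wait for the next event is exponential with rate λ = 2.4 per minute.
P(T > 0.71) = e^(−λt) = e^(−2.4 × 0.71) = e^(−1.704) ≈ 0.1820.

0.1820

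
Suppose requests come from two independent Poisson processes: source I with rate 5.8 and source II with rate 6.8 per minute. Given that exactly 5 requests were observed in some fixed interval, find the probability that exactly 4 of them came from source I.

0.1212

Given the total, each event is independently from source I with probability p = λ_I/(λ_I+λ_II) = 5.8/12.6 ≈ 0.4603.
So K ~ Binomial(5, 5.8/12.6): P(K = 4) = C(5,4) · (5.8/12.6)^4 · (6.8/12.6)^1 ≈ 0.1212.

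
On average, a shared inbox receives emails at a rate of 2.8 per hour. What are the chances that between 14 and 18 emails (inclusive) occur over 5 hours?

Over the interval, μ = 2.8 × 5 = 14 (5 hours).
P(14 ≤ N ≤ 18) = Σ_{j=14}^{18} e^(−14) · 14^j/j! ≈ 0.4182.

0.4182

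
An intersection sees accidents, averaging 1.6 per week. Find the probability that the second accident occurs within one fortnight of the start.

Over the interval, μ = 1.6 × 2 = 3.2 (a fortnight = 2 weeks).
The second arrival falls in the interval iff at least 2 events occur there: P(S_2 ≤ t) = P(N ≥ 2) = 1 − P(N ≤ 1) ≈ 0.8288.

0.8288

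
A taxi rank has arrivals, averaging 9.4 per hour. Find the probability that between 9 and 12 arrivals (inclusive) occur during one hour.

With mean μ = 9.4 per hour,
P(9 ≤ N ≤ 12) = Σ_{j=9}^{12} e^(−9.4) · 9.4^j/j! ≈ 0.4405.

0.4405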